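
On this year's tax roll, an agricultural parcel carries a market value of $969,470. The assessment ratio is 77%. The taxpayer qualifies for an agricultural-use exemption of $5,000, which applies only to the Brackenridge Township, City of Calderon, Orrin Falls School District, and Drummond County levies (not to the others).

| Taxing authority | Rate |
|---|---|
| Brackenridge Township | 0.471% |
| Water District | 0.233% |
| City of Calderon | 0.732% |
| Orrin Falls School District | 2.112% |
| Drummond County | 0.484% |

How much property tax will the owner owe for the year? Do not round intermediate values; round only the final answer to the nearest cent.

Assessed value = $969,470 × 0.77 = $746,491.9
Brackenridge Township: ($746,491.9 − $5,000) × 0.00471 = $741,491.9 × 0.00471 = $3,492.426849
Water District: $746,491.9 × 0.00233 = $1,739.326127
City of Calderon: ($746,491.9 − $5,000) × 0.00732 = $741,491.9 × 0.00732 = $5,427.720708
Orrin Falls School District: ($746,491.9 − $5,000) × 0.02112 = $741,491.9 × 0.02112 = $15,660.308928
Drummond County: ($746,491.9 − $5,000) × 0.00484 = $741,491.9 × 0.00484 = $3,588.820796
Total = $29,908.603408

$29,908.60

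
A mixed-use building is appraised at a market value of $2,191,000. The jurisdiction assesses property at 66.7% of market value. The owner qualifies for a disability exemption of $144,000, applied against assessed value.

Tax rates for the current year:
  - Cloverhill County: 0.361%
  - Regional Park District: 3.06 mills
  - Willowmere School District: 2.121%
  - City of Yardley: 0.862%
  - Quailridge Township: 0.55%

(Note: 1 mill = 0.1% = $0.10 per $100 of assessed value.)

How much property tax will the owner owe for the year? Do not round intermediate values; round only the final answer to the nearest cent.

$55,330.67

Assessed value = $2,191,000 × 0.667 = $1,461,397
Taxable value = $1,461,397 − $144,000 = $1,317,397
Cloverhill County: $1,317,397 × 0.00361 = $4,755.80317
Regional Park District: $1,317,397 × 0.00306 = $4,031.23482
Willowmere School District: $1,317,397 × 0.02121 = $27,941.99037
City of Yardley: $1,317,397 × 0.00862 = $11,355.96214
Quailridge Township: $1,317,397 × 0.0055 = $7,245.6835
Total = $55,330.674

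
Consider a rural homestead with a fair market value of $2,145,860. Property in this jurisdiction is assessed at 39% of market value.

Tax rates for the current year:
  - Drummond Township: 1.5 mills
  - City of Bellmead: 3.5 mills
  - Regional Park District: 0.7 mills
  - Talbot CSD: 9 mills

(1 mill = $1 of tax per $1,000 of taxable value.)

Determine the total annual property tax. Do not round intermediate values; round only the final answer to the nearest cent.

$12,302.22

Assessed value = $2,145,860 × 0.39 = $836,885.4
Drummond Township: $836,885.4 × 0.0015 = $1,255.3281
City of Bellmead: $836,885.4 × 0.0035 = $2,929.0989
Regional Park District: $836,885.4 × 0.0007 = $585.81978
Talbot CSD: $836,885.4 × 0.009 = $7,531.9686
Total = $1,255.3281 + $2,929.0989 + $585.81978 + $7,531.9686 = $12,302.21538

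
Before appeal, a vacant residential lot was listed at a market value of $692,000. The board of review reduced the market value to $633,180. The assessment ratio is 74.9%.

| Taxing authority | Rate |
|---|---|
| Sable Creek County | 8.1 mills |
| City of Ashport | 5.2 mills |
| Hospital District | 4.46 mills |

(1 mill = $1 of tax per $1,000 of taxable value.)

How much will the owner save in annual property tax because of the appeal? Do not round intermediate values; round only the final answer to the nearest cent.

Old assessed value = $692,000 × 0.749 = $518,308
New assessed value = $633,180 × 0.749 = $474,251.82
Combined rate = 0.0081 + 0.0052 + 0.00446 = 0.01776
Old tax = $518,308 × 0.01776 = $9,205.15008
New tax = $474,251.82 × 0.01776 = $8,422.7123232
Reduction = $9,205.15008 − $8,422.7123232 = $782.4377568

$782.44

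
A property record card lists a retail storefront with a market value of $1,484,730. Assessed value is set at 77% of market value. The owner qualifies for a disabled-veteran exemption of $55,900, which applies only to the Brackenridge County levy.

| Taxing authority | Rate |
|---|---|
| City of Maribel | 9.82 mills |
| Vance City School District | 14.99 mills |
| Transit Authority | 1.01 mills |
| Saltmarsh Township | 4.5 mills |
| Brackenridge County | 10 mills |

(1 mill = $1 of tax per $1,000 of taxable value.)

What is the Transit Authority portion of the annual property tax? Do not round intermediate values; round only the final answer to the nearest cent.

$1,154.67

Assessed value = $1,484,730 × 0.77 = $1,143,242.1
Transit Authority taxable value = $1,143,242.1 (exemption does not apply)
Transit Authority levy = $1,143,242.1 × 0.00101 = $1,154.674521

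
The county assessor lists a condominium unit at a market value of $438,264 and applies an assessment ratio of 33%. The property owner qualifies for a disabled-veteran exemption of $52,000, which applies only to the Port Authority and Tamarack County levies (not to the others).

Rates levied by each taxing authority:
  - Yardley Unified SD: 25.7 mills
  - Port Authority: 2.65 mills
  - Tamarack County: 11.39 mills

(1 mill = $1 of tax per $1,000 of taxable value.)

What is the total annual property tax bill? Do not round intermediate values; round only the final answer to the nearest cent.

Assessed value = $438,264 × 0.33 = $144,627.12
Yardley Unified SD: $144,627.12 × 0.0257 = $3,716.916984
Port Authority: ($144,627.12 − $52,000) × 0.00265 = $92,627.12 × 0.00265 = $245.461868
Tamarack County: ($144,627.12 − $52,000) × 0.01139 = $92,627.12 × 0.01139 = $1,055.0228968
Total = $5,017.4017488

$5,017.40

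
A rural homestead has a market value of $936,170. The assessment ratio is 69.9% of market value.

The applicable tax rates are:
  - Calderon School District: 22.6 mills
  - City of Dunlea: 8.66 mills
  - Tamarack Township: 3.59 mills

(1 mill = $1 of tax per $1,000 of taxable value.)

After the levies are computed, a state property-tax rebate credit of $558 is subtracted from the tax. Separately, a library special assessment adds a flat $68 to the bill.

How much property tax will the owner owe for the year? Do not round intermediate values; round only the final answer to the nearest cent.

$22,315.24

Assessed value = $936,170 × 0.699 = $654,382.83
Calderon School District: $654,382.83 × 0.0226 = $14,789.051958
City of Dunlea: $654,382.83 × 0.00866 = $5,666.9553078
Tamarack Township: $654,382.83 × 0.00359 = $2,349.2343597
Levies subtotal = $22,805.2416255
After credit = $22,805.2416255 − $558 = $22,247.2416255
Total = $22,247.2416255 + $68 = $22,315.2416255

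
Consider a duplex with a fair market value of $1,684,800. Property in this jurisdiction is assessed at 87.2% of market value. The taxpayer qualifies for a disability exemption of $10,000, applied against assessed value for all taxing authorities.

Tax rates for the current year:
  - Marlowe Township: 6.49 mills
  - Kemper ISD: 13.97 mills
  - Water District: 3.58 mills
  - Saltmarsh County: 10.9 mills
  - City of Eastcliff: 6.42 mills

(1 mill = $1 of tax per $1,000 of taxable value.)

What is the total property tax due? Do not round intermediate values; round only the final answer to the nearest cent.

$60,350.26

Assessed value = $1,684,800 × 0.872 = $1,469,145.6
Taxable value = $1,469,145.6 − $10,000 = $1,459,145.6
Marlowe Township: $1,459,145.6 × 0.00649 = $9,469.854944
Kemper ISD: $1,459,145.6 × 0.01397 = $20,384.264032
Water District: $1,459,145.6 × 0.00358 = $5,223.741248
Saltmarsh County: $1,459,145.6 × 0.0109 = $15,904.68704
City of Eastcliff: $1,459,145.6 × 0.00642 = $9,367.714752
Total = $9,469.854944 + $20,384.264032 + $5,223.741248 + $15,904.68704 + $9,367.714752 = $60,350.262016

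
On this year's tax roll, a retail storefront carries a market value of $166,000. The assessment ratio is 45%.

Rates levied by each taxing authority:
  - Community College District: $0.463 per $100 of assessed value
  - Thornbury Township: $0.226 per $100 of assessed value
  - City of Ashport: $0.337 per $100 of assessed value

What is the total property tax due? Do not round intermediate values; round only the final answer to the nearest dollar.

Assessed value = $166,000 × 0.45 = $74,700
Community College District: $74,700 × 0.00463 = $345.861
Thornbury Township: $74,700 × 0.00226 = $168.822
City of Ashport: $74,700 × 0.00337 = $251.739
Total = $345.861 + $168.822 + $251.739 = $766.422

$766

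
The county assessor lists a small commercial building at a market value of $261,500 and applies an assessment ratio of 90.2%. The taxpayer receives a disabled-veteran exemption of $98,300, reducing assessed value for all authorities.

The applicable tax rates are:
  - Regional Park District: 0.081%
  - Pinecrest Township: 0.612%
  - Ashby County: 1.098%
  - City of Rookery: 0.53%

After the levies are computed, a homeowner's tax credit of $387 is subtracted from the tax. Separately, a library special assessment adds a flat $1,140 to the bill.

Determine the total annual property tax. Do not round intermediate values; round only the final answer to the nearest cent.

$3,946.07

Assessed value = $261,500 × 0.902 = $235,873
Taxable value = $235,873 − $98,300 = $137,573
Regional Park District: $137,573 × 0.00081 = $111.43413
Pinecrest Township: $137,573 × 0.00612 = $841.94676
Ashby County: $137,573 × 0.01098 = $1,510.55154
City of Rookery: $137,573 × 0.0053 = $729.1369
Levies subtotal = $3,193.06933
After credit = $3,193.06933 − $387 = $2,806.06933
Total = $2,806.06933 + $1,140 = $3,946.06933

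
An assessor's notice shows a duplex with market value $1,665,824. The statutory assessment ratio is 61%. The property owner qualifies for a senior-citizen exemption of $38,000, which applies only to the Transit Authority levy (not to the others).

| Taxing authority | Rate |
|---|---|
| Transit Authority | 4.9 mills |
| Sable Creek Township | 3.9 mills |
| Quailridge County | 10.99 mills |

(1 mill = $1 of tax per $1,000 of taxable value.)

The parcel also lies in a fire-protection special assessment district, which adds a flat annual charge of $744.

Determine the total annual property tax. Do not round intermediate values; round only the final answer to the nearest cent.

$20,667.46

Assessed value = $1,665,824 × 0.61 = $1,016,152.64
Transit Authority: ($1,016,152.64 − $38,000) × 0.0049 = $978,152.64 × 0.0049 = $4,792.947936
Sable Creek Township: $1,016,152.64 × 0.0039 = $3,962.995296
Quailridge County: $1,016,152.64 × 0.01099 = $11,167.5175136
Levies subtotal = $19,923.4607456
Total = $19,923.4607456 + $744 = $20,667.4607456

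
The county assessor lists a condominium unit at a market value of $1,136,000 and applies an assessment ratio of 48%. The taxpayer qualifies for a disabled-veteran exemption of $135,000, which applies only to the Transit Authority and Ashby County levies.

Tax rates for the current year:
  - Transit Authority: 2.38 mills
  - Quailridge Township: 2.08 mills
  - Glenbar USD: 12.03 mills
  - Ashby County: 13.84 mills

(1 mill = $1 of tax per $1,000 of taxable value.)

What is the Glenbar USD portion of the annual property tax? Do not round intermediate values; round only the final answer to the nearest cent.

Assessed value = $1,136,000 × 0.48 = $545,280
Glenbar USD taxable value = $545,280 (exemption does not apply)
Glenbar USD levy = $545,280 × 0.01203 = $6,559.7184

$6,559.72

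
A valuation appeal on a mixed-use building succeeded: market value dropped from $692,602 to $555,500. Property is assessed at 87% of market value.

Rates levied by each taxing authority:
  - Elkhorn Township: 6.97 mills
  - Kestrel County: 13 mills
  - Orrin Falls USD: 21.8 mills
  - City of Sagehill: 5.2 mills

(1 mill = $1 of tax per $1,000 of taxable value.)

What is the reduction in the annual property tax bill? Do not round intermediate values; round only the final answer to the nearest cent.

Old assessed value = $692,602 × 0.87 = $602,563.74
New assessed value = $555,500 × 0.87 = $483,285
Combined rate = 0.00697 + 0.013 + 0.0218 + 0.0052 = 0.04697
Old tax = $602,563.74 × 0.04697 = $28,302.4188678
New tax = $483,285 × 0.04697 = $22,699.89645
Reduction = $28,302.4188678 − $22,699.89645 = $5,602.5224178

$5,602.52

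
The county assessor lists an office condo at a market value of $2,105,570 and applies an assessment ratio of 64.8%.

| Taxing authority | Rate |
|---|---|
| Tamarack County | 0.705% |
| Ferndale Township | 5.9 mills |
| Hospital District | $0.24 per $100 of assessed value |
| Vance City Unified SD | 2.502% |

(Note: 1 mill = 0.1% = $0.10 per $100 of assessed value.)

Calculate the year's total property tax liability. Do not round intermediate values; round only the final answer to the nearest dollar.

Assessed value = $2,105,570 × 0.648 = $1,364,409.36
Tamarack County: $1,364,409.36 × 0.00705 = $9,619.085988
Ferndale Township: $1,364,409.36 × 0.0059 = $8,050.015224
Hospital District: $1,364,409.36 × 0.0024 = $3,274.582464
Vance City Unified SD: $1,364,409.36 × 0.02502 = $34,137.5221872
Total = $55,081.2058632

$55,081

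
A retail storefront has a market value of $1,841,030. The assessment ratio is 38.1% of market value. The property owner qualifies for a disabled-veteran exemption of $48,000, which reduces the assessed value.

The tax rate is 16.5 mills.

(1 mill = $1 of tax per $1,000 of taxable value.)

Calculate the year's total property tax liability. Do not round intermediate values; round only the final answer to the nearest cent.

Assessed value = $1,841,030 × 0.381 = $701,432.43
Taxable value = $701,432.43 − $48,000 = $653,432.43
Tax = $653,432.43 × 0.0165 = $10,781.635095

$10,781.64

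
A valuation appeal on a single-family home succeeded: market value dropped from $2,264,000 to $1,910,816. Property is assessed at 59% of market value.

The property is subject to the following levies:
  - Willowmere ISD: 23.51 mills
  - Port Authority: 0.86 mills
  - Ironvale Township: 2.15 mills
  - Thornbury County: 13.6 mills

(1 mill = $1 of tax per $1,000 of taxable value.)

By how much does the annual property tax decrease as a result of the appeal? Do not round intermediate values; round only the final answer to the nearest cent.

$8,360.15

Old assessed value = $2,264,000 × 0.59 = $1,335,760
New assessed value = $1,910,816 × 0.59 = $1,127,381.44
Combined rate = 0.02351 + 0.00086 + 0.00215 + 0.0136 = 0.04012
Old tax = $1,335,760 × 0.04012 = $53,590.6912
New tax = $1,127,381.44 × 0.04012 = $45,230.5433728
Reduction = $53,590.6912 − $45,230.5433728 = $8,360.1478272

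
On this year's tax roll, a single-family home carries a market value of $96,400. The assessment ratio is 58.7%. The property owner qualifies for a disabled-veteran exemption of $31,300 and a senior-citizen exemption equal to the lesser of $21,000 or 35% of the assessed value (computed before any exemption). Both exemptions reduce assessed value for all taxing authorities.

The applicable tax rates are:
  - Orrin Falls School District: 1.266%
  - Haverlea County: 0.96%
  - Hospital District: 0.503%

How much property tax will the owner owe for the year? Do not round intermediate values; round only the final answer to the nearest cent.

$149.59

Assessed value = $96,400 × 0.587 = $56,586.8
Senior-citizen exemption = min($21,000, 35% × $56,586.8) = min($21,000, $19,805.38) = $19,805.38 (percentage binds)
Taxable value = $56,586.8 − $31,300 − $19,805.38 = $5,481.42
Orrin Falls School District: $5,481.42 × 0.01266 = $69.3947772
Haverlea County: $5,481.42 × 0.0096 = $52.621632
Hospital District: $5,481.42 × 0.00503 = $27.5715426
Total = $149.5879518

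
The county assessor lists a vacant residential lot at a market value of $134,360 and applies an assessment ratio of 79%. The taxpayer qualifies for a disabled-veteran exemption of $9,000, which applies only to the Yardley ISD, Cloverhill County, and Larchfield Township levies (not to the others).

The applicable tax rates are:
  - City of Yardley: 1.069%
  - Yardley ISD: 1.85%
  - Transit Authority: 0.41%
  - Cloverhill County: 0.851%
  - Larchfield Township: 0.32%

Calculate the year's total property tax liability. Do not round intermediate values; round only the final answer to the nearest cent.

Assessed value = $134,360 × 0.79 = $106,144.4
City of Yardley: $106,144.4 × 0.01069 = $1,134.683636
Yardley ISD: ($106,144.4 − $9,000) × 0.0185 = $97,144.4 × 0.0185 = $1,797.1714
Transit Authority: $106,144.4 × 0.0041 = $435.19204
Cloverhill County: ($106,144.4 − $9,000) × 0.00851 = $97,144.4 × 0.00851 = $826.698844
Larchfield Township: ($106,144.4 − $9,000) × 0.0032 = $97,144.4 × 0.0032 = $310.86208
Total = $4,504.608

$4,504.61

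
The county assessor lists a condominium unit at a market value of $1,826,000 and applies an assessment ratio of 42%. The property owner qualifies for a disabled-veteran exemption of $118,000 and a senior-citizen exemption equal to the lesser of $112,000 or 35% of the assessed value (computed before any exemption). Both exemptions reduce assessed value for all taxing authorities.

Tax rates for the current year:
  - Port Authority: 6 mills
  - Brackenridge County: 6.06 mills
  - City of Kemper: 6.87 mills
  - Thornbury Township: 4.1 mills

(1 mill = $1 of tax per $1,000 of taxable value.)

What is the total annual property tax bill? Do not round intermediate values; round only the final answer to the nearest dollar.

Assessed value = $1,826,000 × 0.42 = $766,920
Senior-citizen exemption = min($112,000, 35% × $766,920) = min($112,000, $268,422) = $112,000 (dollar cap binds)
Taxable value = $766,920 − $118,000 − $112,000 = $536,920
Port Authority: $536,920 × 0.006 = $3,221.52
Brackenridge County: $536,920 × 0.00606 = $3,253.7352
City of Kemper: $536,920 × 0.00687 = $3,688.6404
Thornbury Township: $536,920 × 0.0041 = $2,201.372
Total = $12,365.2676

$12,365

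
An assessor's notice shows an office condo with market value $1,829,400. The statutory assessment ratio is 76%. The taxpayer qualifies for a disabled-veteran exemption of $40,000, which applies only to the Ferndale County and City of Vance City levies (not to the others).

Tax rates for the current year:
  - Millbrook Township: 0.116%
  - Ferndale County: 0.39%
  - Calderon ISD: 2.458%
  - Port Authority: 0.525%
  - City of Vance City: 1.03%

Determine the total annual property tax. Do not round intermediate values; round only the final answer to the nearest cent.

$62,261.65

Assessed value = $1,829,400 × 0.76 = $1,390,344
Millbrook Township: $1,390,344 × 0.00116 = $1,612.79904
Ferndale County: ($1,390,344 − $40,000) × 0.0039 = $1,350,344 × 0.0039 = $5,266.3416
Calderon ISD: $1,390,344 × 0.02458 = $34,174.65552
Port Authority: $1,390,344 × 0.00525 = $7,299.306
City of Vance City: ($1,390,344 − $40,000) × 0.0103 = $1,350,344 × 0.0103 = $13,908.5432
Total = $62,261.64536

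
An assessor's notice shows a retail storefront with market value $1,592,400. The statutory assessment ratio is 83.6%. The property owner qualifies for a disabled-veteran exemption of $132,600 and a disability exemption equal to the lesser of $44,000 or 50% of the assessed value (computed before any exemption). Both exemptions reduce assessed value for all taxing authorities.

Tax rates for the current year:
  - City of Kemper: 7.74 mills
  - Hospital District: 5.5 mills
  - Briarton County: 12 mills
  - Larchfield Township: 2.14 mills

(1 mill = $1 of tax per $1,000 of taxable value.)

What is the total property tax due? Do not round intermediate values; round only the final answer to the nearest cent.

$31,614.22

Assessed value = $1,592,400 × 0.836 = $1,331,246.4
Disability exemption = min($44,000, 50% × $1,331,246.4) = min($44,000, $665,623.2) = $44,000 (dollar cap binds)
Taxable value = $1,331,246.4 − $132,600 − $44,000 = $1,154,646.4
City of Kemper: $1,154,646.4 × 0.00774 = $8,936.963136
Hospital District: $1,154,646.4 × 0.0055 = $6,350.5552
Briarton County: $1,154,646.4 × 0.012 = $13,855.7568
Larchfield Township: $1,154,646.4 × 0.00214 = $2,470.943296
Total = $31,614.218432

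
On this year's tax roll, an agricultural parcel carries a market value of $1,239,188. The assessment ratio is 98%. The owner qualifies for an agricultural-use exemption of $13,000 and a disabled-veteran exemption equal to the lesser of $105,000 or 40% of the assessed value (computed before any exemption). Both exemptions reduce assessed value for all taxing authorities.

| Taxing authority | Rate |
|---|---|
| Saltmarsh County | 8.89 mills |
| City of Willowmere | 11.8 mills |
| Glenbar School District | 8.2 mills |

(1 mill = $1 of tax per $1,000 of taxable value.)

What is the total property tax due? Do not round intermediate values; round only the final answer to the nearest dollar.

$31,675

Assessed value = $1,239,188 × 0.98 = $1,214,404.24
Disabled-veteran exemption = min($105,000, 40% × $1,214,404.24) = min($105,000, $485,761.696) = $105,000 (dollar cap binds)
Taxable value = $1,214,404.24 − $13,000 − $105,000 = $1,096,404.24
Saltmarsh County: $1,096,404.24 × 0.00889 = $9,747.0336936
City of Willowmere: $1,096,404.24 × 0.0118 = $12,937.570032
Glenbar School District: $1,096,404.24 × 0.0082 = $8,990.514768
Total = $31,675.1184936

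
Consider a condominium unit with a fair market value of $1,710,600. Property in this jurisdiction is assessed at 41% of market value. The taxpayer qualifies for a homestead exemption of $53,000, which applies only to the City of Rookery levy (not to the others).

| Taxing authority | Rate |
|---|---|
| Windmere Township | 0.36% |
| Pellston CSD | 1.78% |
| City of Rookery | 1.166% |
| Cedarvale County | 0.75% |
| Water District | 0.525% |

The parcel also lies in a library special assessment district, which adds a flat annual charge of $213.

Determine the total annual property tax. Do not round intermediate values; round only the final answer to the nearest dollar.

$31,724

Assessed value = $1,710,600 × 0.41 = $701,346
Windmere Township: $701,346 × 0.0036 = $2,524.8456
Pellston CSD: $701,346 × 0.0178 = $12,483.9588
City of Rookery: ($701,346 − $53,000) × 0.01166 = $648,346 × 0.01166 = $7,559.71436
Cedarvale County: $701,346 × 0.0075 = $5,260.095
Water District: $701,346 × 0.00525 = $3,682.0665
Levies subtotal = $31,510.68026
Total = $31,510.68026 + $213 = $31,723.68026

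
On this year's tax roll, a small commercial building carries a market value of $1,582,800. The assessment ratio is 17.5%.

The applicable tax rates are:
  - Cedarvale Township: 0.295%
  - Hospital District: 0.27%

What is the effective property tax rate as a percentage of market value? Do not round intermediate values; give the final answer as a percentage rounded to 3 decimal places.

0.099%

Assessed value = $1,582,800 × 0.175 = $276,990
Cedarvale Township: $276,990 × 0.00295 = $817.1205
Hospital District: $276,990 × 0.0027 = $747.873
Total tax = $1,564.9935
Effective rate = $1,564.9935 ÷ $1,582,800 = 0.099% of market value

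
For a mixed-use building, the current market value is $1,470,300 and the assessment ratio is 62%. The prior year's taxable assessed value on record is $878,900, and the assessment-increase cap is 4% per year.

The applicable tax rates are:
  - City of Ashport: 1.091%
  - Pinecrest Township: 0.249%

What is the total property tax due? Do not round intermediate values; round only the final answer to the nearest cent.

Uncapped assessed value = $1,470,300 × 0.62 = $911,586
Cap limit = $878,900 × 1.04 = $914,056
Taxable assessed value = min($911,586, $914,056) = $911,586 (cap does not bind)
City of Ashport: $911,586 × 0.01091 = $9,945.40326
Pinecrest Township: $911,586 × 0.00249 = $2,269.84914
Total = $12,215.2524

$12,215.25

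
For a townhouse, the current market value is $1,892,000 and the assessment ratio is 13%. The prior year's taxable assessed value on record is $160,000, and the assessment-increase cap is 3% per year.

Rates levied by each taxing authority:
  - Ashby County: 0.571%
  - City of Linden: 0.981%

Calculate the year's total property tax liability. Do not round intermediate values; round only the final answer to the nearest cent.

Uncapped assessed value = $1,892,000 × 0.13 = $245,960
Cap limit = $160,000 × 1.03 = $164,800
Taxable assessed value = min($245,960, $164,800) = $164,800 (cap binds)
Ashby County: $164,800 × 0.00571 = $941.008
City of Linden: $164,800 × 0.00981 = $1,616.688
Total = $2,557.696

$2,557.70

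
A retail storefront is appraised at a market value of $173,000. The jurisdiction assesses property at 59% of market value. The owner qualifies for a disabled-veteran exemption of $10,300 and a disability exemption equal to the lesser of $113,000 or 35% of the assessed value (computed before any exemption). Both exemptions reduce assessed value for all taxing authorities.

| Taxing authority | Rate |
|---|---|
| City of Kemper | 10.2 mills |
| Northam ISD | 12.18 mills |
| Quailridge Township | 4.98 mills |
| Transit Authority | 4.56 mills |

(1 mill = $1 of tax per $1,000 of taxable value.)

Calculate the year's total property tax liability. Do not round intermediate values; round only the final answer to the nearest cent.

Assessed value = $173,000 × 0.59 = $102,070
Disability exemption = min($113,000, 35% × $102,070) = min($113,000, $35,724.5) = $35,724.5 (percentage binds)
Taxable value = $102,070 − $10,300 − $35,724.5 = $56,045.5
City of Kemper: $56,045.5 × 0.0102 = $571.6641
Northam ISD: $56,045.5 × 0.01218 = $682.63419
Quailridge Township: $56,045.5 × 0.00498 = $279.10659
Transit Authority: $56,045.5 × 0.00456 = $255.56748
Total = $1,788.97236

$1,788.97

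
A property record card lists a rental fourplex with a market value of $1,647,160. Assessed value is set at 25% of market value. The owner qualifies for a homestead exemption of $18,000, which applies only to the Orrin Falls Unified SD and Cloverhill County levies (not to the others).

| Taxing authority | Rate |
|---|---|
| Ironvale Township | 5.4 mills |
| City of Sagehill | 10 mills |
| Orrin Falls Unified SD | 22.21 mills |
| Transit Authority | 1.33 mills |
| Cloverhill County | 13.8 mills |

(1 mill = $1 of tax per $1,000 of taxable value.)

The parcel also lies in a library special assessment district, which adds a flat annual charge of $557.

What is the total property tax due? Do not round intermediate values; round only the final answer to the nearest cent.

$21,626.62

Assessed value = $1,647,160 × 0.25 = $411,790
Ironvale Township: $411,790 × 0.0054 = $2,223.666
City of Sagehill: $411,790 × 0.01 = $4,117.9
Orrin Falls Unified SD: ($411,790 − $18,000) × 0.02221 = $393,790 × 0.02221 = $8,746.0759
Transit Authority: $411,790 × 0.00133 = $547.6807
Cloverhill County: ($411,790 − $18,000) × 0.0138 = $393,790 × 0.0138 = $5,434.302
Levies subtotal = $21,069.6246
Total = $21,069.6246 + $557 = $21,626.6246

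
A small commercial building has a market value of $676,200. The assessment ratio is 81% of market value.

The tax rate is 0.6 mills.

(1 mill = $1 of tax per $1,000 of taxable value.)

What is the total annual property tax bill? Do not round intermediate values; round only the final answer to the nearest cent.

Assessed value = $676,200 × 0.81 = $547,722
Tax = $547,722 × 0.0006 = $328.6332

$328.63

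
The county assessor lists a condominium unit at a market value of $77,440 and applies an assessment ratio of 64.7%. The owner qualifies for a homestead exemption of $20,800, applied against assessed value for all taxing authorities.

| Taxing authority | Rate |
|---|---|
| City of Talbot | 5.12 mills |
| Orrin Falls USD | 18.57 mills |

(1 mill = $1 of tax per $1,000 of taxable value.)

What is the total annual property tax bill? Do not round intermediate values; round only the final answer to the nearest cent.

Assessed value = $77,440 × 0.647 = $50,103.68
Taxable value = $50,103.68 − $20,800 = $29,303.68
City of Talbot: $29,303.68 × 0.00512 = $150.0348416
Orrin Falls USD: $29,303.68 × 0.01857 = $544.1693376
Total = $150.0348416 + $544.1693376 = $694.2041792

$694.20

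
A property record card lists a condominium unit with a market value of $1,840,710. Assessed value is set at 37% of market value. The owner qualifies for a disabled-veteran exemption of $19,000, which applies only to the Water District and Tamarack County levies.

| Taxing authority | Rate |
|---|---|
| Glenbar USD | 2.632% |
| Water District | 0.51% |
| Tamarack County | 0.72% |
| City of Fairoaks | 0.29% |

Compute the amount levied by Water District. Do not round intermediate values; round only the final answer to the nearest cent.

Assessed value = $1,840,710 × 0.37 = $681,062.7
Water District taxable value = $681,062.7 − $19,000 = $662,062.7
Water District levy = $662,062.7 × 0.0051 = $3,376.51977

$3,376.52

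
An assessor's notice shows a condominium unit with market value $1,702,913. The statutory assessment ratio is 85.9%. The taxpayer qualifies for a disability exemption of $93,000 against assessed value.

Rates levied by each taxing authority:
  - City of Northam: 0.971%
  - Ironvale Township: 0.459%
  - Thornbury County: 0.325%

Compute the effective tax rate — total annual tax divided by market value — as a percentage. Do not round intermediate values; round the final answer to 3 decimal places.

Assessed value = $1,702,913 × 0.859 = $1,462,802.267
Taxable value = $1,462,802.267 − $93,000 = $1,369,802.267
City of Northam: $1,369,802.267 × 0.00971 = $13,300.78001257
Ironvale Township: $1,369,802.267 × 0.00459 = $6,287.39240553
Thornbury County: $1,369,802.267 × 0.00325 = $4,451.85736775
Total tax = $24,040.02978585
Effective rate = $24,040.02978585 ÷ $1,702,913 = 1.412% of market value

1.412%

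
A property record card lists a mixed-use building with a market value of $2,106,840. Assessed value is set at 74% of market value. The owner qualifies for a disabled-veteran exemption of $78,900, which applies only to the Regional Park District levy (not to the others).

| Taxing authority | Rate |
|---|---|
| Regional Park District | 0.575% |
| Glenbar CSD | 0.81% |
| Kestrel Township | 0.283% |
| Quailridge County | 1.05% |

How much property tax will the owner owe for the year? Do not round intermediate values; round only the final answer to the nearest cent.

Assessed value = $2,106,840 × 0.74 = $1,559,061.6
Regional Park District: ($1,559,061.6 − $78,900) × 0.00575 = $1,480,161.6 × 0.00575 = $8,510.9292
Glenbar CSD: $1,559,061.6 × 0.0081 = $12,628.39896
Kestrel Township: $1,559,061.6 × 0.00283 = $4,412.144328
Quailridge County: $1,559,061.6 × 0.0105 = $16,370.1468
Total = $41,921.619288

$41,921.62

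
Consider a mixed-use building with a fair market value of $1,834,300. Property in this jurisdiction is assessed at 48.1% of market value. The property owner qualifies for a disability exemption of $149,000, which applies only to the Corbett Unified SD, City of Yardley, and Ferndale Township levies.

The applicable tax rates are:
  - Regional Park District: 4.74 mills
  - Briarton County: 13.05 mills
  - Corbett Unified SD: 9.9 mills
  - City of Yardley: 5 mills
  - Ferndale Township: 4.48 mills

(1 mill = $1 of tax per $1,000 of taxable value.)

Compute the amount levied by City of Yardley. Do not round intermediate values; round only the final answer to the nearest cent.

$3,666.49

Assessed value = $1,834,300 × 0.481 = $882,298.3
City of Yardley taxable value = $882,298.3 − $149,000 = $733,298.3
City of Yardley levy = $733,298.3 × 0.005 = $3,666.4915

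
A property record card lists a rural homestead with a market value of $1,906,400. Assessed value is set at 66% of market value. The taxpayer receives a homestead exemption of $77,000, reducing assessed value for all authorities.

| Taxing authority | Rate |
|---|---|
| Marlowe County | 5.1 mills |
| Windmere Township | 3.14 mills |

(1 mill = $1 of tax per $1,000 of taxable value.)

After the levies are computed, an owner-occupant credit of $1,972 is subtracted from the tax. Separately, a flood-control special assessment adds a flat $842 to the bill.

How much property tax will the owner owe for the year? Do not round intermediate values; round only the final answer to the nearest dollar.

Assessed value = $1,906,400 × 0.66 = $1,258,224
Taxable value = $1,258,224 − $77,000 = $1,181,224
Marlowe County: $1,181,224 × 0.0051 = $6,024.2424
Windmere Township: $1,181,224 × 0.00314 = $3,709.04336
Levies subtotal = $9,733.28576
After credit = $9,733.28576 − $1,972 = $7,761.28576
Total = $7,761.28576 + $842 = $8,603.28576

$8,603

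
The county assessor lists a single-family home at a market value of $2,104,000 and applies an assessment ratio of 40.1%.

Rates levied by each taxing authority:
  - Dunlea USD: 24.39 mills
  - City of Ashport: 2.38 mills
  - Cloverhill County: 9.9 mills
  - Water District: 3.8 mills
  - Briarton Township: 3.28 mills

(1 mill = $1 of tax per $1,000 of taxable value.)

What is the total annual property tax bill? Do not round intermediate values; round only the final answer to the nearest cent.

$36,912.05

Assessed value = $2,104,000 × 0.401 = $843,704
Dunlea USD: $843,704 × 0.02439 = $20,577.94056
City of Ashport: $843,704 × 0.00238 = $2,008.01552
Cloverhill County: $843,704 × 0.0099 = $8,352.6696
Water District: $843,704 × 0.0038 = $3,206.0752
Briarton Township: $843,704 × 0.00328 = $2,767.34912
Total = $20,577.94056 + $2,008.01552 + $8,352.6696 + $3,206.0752 + $2,767.34912 = $36,912.05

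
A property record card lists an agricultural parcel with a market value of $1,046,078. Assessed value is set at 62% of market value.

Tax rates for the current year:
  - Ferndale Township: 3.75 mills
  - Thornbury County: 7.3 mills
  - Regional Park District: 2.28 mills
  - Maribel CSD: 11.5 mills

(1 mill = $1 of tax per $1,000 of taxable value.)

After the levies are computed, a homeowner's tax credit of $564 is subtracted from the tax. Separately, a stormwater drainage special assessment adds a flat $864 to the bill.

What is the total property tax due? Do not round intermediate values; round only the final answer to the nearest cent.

$16,403.95

Assessed value = $1,046,078 × 0.62 = $648,568.36
Ferndale Township: $648,568.36 × 0.00375 = $2,432.13135
Thornbury County: $648,568.36 × 0.0073 = $4,734.549028
Regional Park District: $648,568.36 × 0.00228 = $1,478.7358608
Maribel CSD: $648,568.36 × 0.0115 = $7,458.53614
Levies subtotal = $16,103.9523788
After credit = $16,103.9523788 − $564 = $15,539.9523788
Total = $15,539.9523788 + $864 = $16,403.9523788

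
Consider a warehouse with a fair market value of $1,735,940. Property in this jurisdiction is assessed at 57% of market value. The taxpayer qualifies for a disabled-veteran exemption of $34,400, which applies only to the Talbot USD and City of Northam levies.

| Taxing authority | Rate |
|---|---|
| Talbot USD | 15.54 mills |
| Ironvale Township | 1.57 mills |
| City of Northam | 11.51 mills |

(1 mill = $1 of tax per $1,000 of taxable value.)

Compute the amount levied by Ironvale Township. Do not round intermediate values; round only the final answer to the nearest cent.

Assessed value = $1,735,940 × 0.57 = $989,485.8
Ironvale Township taxable value = $989,485.8 (exemption does not apply)
Ironvale Township levy = $989,485.8 × 0.00157 = $1,553.492706

$1,553.49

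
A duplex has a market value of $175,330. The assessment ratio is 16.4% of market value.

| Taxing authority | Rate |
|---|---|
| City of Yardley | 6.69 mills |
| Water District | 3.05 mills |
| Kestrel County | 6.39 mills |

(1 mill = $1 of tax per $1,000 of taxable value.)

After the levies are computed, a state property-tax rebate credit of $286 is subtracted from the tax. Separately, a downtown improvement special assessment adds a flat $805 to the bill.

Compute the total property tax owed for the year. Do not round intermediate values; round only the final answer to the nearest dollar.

$983

Assessed value = $175,330 × 0.164 = $28,754.12
City of Yardley: $28,754.12 × 0.00669 = $192.3650628
Water District: $28,754.12 × 0.00305 = $87.700066
Kestrel County: $28,754.12 × 0.00639 = $183.7388268
Levies subtotal = $463.8039556
After credit = $463.8039556 − $286 = $177.8039556
Total = $177.8039556 + $805 = $982.8039556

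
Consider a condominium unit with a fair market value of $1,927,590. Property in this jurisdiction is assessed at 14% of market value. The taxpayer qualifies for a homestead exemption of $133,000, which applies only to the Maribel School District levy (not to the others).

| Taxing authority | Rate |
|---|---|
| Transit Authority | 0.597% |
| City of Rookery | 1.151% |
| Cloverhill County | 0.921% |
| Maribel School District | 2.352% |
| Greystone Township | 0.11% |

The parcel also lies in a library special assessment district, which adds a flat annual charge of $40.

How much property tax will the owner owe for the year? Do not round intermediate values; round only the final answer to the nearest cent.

Assessed value = $1,927,590 × 0.14 = $269,862.6
Transit Authority: $269,862.6 × 0.00597 = $1,611.079722
City of Rookery: $269,862.6 × 0.01151 = $3,106.118526
Cloverhill County: $269,862.6 × 0.00921 = $2,485.434546
Maribel School District: ($269,862.6 − $133,000) × 0.02352 = $136,862.6 × 0.02352 = $3,219.008352
Greystone Township: $269,862.6 × 0.0011 = $296.84886
Levies subtotal = $10,718.490006
Total = $10,718.490006 + $40 = $10,758.490006

$10,758.49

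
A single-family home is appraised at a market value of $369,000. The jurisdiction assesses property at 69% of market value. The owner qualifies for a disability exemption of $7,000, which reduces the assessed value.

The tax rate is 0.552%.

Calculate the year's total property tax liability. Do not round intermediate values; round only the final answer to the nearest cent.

$1,366.81

Assessed value = $369,000 × 0.69 = $254,610
Taxable value = $254,610 − $7,000 = $247,610
Tax = $247,610 × 0.00552 = $1,366.8072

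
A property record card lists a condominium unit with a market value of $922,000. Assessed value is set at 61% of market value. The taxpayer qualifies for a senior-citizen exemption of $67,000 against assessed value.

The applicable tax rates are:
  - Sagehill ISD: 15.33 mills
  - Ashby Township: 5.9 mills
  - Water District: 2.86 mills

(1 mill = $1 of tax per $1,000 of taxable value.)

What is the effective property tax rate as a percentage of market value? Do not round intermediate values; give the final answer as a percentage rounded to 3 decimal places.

Assessed value = $922,000 × 0.61 = $562,420
Taxable value = $562,420 − $67,000 = $495,420
Sagehill ISD: $495,420 × 0.01533 = $7,594.7886
Ashby Township: $495,420 × 0.0059 = $2,922.978
Water District: $495,420 × 0.00286 = $1,416.9012
Total tax = $11,934.6678
Effective rate = $11,934.6678 ÷ $922,000 = 1.294% of market value

1.294%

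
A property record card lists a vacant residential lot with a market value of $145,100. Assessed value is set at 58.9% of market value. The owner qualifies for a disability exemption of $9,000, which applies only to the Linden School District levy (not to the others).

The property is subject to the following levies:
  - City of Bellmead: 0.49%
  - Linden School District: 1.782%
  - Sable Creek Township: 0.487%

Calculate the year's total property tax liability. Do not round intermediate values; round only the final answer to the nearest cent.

$2,197.57

Assessed value = $145,100 × 0.589 = $85,463.9
City of Bellmead: $85,463.9 × 0.0049 = $418.77311
Linden School District: ($85,463.9 − $9,000) × 0.01782 = $76,463.9 × 0.01782 = $1,362.586698
Sable Creek Township: $85,463.9 × 0.00487 = $416.209193
Total = $2,197.569001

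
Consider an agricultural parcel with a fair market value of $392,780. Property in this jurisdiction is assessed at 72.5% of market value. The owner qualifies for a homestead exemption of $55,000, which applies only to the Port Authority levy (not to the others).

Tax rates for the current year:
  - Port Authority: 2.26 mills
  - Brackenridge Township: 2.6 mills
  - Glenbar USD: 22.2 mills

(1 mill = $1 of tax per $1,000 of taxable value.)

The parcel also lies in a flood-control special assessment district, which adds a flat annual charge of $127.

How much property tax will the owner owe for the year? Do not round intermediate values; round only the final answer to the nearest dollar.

Assessed value = $392,780 × 0.725 = $284,765.5
Port Authority: ($284,765.5 − $55,000) × 0.00226 = $229,765.5 × 0.00226 = $519.27003
Brackenridge Township: $284,765.5 × 0.0026 = $740.3903
Glenbar USD: $284,765.5 × 0.0222 = $6,321.7941
Levies subtotal = $7,581.45443
Total = $7,581.45443 + $127 = $7,708.45443

$7,708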